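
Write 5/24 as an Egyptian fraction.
1/5 + 1/120

Greedy algorithm:
5/24: ceiling(24/5) = 5, use 1/5
1/120: ceiling(120/1) = 120, use 1/120
Result: 5/24 = 1/5 + 1/120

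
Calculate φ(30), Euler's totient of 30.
8

30 = 2 × 3 × 5
φ(n) = n × ∏(1 - 1/p) for each prime p dividing n
φ(30) = 30 × (1 - 1/2) × (1 - 1/3) × (1 - 1/5) = 8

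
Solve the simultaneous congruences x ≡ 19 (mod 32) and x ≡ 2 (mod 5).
147

Using Chinese Remainder Theorem:
M = 32 × 5 = 160
M1 = 5, M2 = 32
y1 = 5^(-1) mod 32 = 13
y2 = 32^(-1) mod 5 = 3
x = (19×5×13 + 2×32×3) mod 160 = 147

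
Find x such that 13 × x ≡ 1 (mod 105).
97

gcd(13, 105) = 1, so the inverse exists.
Extended Euclidean algorithm on (105, 13):
105 = 8 × 13 + 1  ⟹  1 = (1)·105 + (-8)·13
So (-8)·13 ≡ 1 (mod 105), i.e. 13^(-1) ≡ -8 ≡ 97 (mod 105).
Check: 13 × 97 = 1261 ≡ 1 (mod 105)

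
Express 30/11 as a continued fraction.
[2; 1, 2, 1, 2]

Euclidean algorithm steps:
30 = 2 × 11 + 8
11 = 1 × 8 + 3
8 = 2 × 3 + 2
3 = 1 × 2 + 1
2 = 2 × 1 + 0
Continued fraction: [2; 1, 2, 1, 2]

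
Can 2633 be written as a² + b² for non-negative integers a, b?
28² + 43² (a=28, b=43)

Factorization: 2633 = 2633
By Fermat: n is sum of two squares iff every prime p ≡ 3 (mod 4) appears to even power.
All primes ≡ 3 (mod 4) appear to even power.
Search a = 0, 1, 2, … for 2633 - a² a perfect square: first hit at a = 28: 2633 - 784 = 1849 = 43².
2633 = 28² + 43² = 784 + 1849 ✓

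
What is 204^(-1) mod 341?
112

gcd(204, 341) = 1, so the inverse exists.
Extended Euclidean algorithm on (341, 204):
341 = 1 × 204 + 137  ⟹  137 = (1)·341 + (-1)·204
204 = 1 × 137 + 67  ⟹  67 = (-1)·341 + (2)·204
137 = 2 × 67 + 3  ⟹  3 = (3)·341 + (-5)·204
67 = 22 × 3 + 1  ⟹  1 = (-67)·341 + (112)·204
So (112)·204 ≡ 1 (mod 341), i.e. 204^(-1) ≡ 112 (mod 341).
Check: 204 × 112 = 22848 ≡ 1 (mod 341)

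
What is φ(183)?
120

183 = 3 × 61
φ(n) = n × ∏(1 - 1/p) for each prime p dividing n
φ(183) = 183 × (1 - 1/3) × (1 - 1/61) = 120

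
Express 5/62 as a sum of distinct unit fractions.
1/13 + 1/269 + 1/216814

Greedy algorithm:
5/62: ceiling(62/5) = 13, use 1/13
3/806: ceiling(806/3) = 269, use 1/269
1/216814: ceiling(216814/1) = 216814, use 1/216814
Result: 5/62 = 1/13 + 1/269 + 1/216814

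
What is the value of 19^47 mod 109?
32

Repeated squaring. Binary of 47 = 101111.
19^1 ≡ 19 (mod 109); 19^2 ≡ 34 (mod 109); 19^4 ≡ 66 (mod 109); 19^8 ≡ 105 (mod 109); 19^16 ≡ 16 (mod 109); 19^32 ≡ 38 (mod 109)
19^47 = 19^1 × 19^2 × 19^4 × 19^8 × 19^32 ≡ 32 (mod 109)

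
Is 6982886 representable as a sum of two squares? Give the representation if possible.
Not possible

Factorization: 6982886 = 2 × 17 × 59^3
By Fermat: n is sum of two squares iff every prime p ≡ 3 (mod 4) appears to even power.
Prime(s) ≡ 3 (mod 4) with odd exponent: [(59, 3)]
Therefore 6982886 cannot be expressed as a² + b².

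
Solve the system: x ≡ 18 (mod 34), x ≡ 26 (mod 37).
766

Using Chinese Remainder Theorem:
M = 34 × 37 = 1258
M1 = 37, M2 = 34
y1 = 37^(-1) mod 34 = 23
y2 = 34^(-1) mod 37 = 12
x = (18×37×23 + 26×34×12) mod 1258 = 766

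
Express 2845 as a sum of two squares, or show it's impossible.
6² + 53² (a=6, b=53)

Factorization: 2845 = 5 × 569
By Fermat: n is sum of two squares iff every prime p ≡ 3 (mod 4) appears to even power.
All primes ≡ 3 (mod 4) appear to even power.
Search a = 0, 1, 2, … for 2845 - a² a perfect square: first hit at a = 6: 2845 - 36 = 2809 = 53².
2845 = 6² + 53² = 36 + 2809 ✓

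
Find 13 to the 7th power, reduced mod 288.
229

Repeated squaring. Binary of 7 = 111.
13^1 ≡ 13 (mod 288); 13^2 ≡ 169 (mod 288); 13^4 ≡ 49 (mod 288)
13^7 = 13^1 × 13^2 × 13^4 ≡ 229 (mod 288)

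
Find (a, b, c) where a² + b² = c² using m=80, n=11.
(6279, 1760, 6521)

Euclid's formula: a = m² - n², b = 2mn, c = m² + n²
m = 80, n = 11
a = 80² - 11² = 6400 - 121 = 6279
b = 2 × 80 × 11 = 1760
c = 80² + 11² = 6400 + 121 = 6521
Verification: 6279² + 1760² = 39425841 + 3097600 = 42523441 = 6521² ✓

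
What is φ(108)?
36

108 = 2^2 × 3^3
φ(n) = n × ∏(1 - 1/p) for each prime p dividing n
φ(108) = 108 × (1 - 1/2) × (1 - 1/3) = 36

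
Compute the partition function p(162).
129913904637

p(n) counts ways to write n as a sum of positive integers (order ignored).
Euler's pentagonal recurrence: p(k) = p(k-1) + p(k-2) - p(k-5) - p(k-7) + p(k-12) + p(k-15) - ... (offsets j(3j∓1)/2, signs ++--, p(0)=1, p(<0)=0).
DP table for k = 0..161: p(0)=1, p(1)=1, p(2)=2, p(3)=3, p(4)=5, p(5)=7, p(6)=11, p(7)=15, p(8)=22, p(9)=30, p(10)=42, p(11)=56, p(12)=77, p(13)=101, p(14)=135, p(15)=176, p(16)=231, p(17)=297, p(18)=385, p(19)=490, p(20)=627, p(21)=792, p(22)=1002, p(23)=1255, p(24)=1575, p(25)=1958, p(26)=2436, p(27)=3010, p(28)=3718, p(29)=4565, p(30)=5604, p(31)=6842, p(32)=8349, p(33)=10143, p(34)=12310, p(35)=14883, p(36)=17977, p(37)=21637, p(38)=26015, p(39)=31185, p(40)=37338, p(41)=44583, p(42)=53174, p(43)=63261, p(44)=75175, p(45)=89134, p(46)=105558, p(47)=124754, p(48)=147273, p(49)=173525, p(50)=204226, p(51)=239943, p(52)=281589, p(53)=329931, p(54)=386155, p(55)=451276, p(56)=526823, p(57)=614154, p(58)=715220, p(59)=831820, p(60)=966467, p(61)=1121505, p(62)=1300156, p(63)=1505499, p(64)=1741630, p(65)=2012558, p(66)=2323520, p(67)=2679689, p(68)=3087735, p(69)=3554345, p(70)=4087968, p(71)=4697205, p(72)=5392783, p(73)=6185689, p(74)=7089500, p(75)=8118264, p(76)=9289091, p(77)=10619863, p(78)=12132164, p(79)=13848650, p(80)=15796476, p(81)=18004327, p(82)=20506255, p(83)=23338469, p(84)=26543660, p(85)=30167357, p(86)=34262962, p(87)=38887673, p(88)=44108109, p(89)=49995925, p(90)=56634173, p(91)=64112359, p(92)=72533807, p(93)=82010177, p(94)=92669720, p(95)=104651419, p(96)=118114304, p(97)=133230930, p(98)=150198136, p(99)=169229875, p(100)=190569292, p(101)=214481126, p(102)=241265379, p(103)=271248950, p(104)=304801365, p(105)=342325709, p(106)=384276336, p(107)=431149389, p(108)=483502844, p(109)=541946240, p(110)=607163746, p(111)=679903203, p(112)=761002156, p(113)=851376628, p(114)=952050665, p(115)=1064144451, p(116)=1188908248, p(117)=1327710076, p(118)=1482074143, p(119)=1653668665, p(120)=1844349560, p(121)=2056148051, p(122)=2291320912, p(123)=2552338241, p(124)=2841940500, p(125)=3163127352, p(126)=3519222692, p(127)=3913864295, p(128)=4351078600, p(129)=4835271870, p(130)=5371315400, p(131)=5964539504, p(132)=6620830889, p(133)=7346629512, p(134)=8149040695, p(135)=9035836076, p(136)=10015581680, p(137)=11097645016, p(138)=12292341831, p(139)=13610949895, p(140)=15065878135, p(141)=16670689208, p(142)=18440293320, p(143)=20390982757, p(144)=22540654445, p(145)=24908858009, p(146)=27517052599, p(147)=30388671978, p(148)=33549419497, p(149)=37027355200, p(150)=40853235313, p(151)=45060624582, p(152)=49686288421, p(153)=54770336324, p(154)=60356673280, p(155)=66493182097, p(156)=73232243759, p(157)=80630964769, p(158)=88751778802, p(159)=97662728555, p(160)=107438159466, p(161)=118159068427.
Final step: p(162) = p(161) + p(160) - p(157) - p(155) + p(150) + p(147) - p(140) - p(136) + p(127) + p(122) - p(111) - p(105) + p(92) + p(85) - p(70) - p(62) + p(45) + p(36) - p(17) - p(7)
= 118159068427 + 107438159466 - 80630964769 - 66493182097 + 40853235313 + 30388671978 - 15065878135 - 10015581680 + 3913864295 + 2291320912 - 679903203 - 342325709 + 72533807 + 30167357 - 4087968 - 1300156 + 89134 + 17977 - 297 - 15
= 129913904637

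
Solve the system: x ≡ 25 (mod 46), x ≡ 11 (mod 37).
899

Using Chinese Remainder Theorem:
M = 46 × 37 = 1702
M1 = 37, M2 = 46
y1 = 37^(-1) mod 46 = 5
y2 = 46^(-1) mod 37 = 33
x = (25×37×5 + 11×46×33) mod 1702 = 899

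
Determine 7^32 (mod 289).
103

Repeated squaring. Binary of 32 = 100000.
7^1 ≡ 7 (mod 289); 7^2 ≡ 49 (mod 289); 7^4 ≡ 89 (mod 289); 7^8 ≡ 118 (mod 289); 7^16 ≡ 52 (mod 289); 7^32 ≡ 103 (mod 289)
7^32 = 7^32 ≡ 103 (mod 289)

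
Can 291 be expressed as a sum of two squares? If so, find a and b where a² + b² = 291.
Not possible

Factorization: 291 = 3 × 97
By Fermat: n is sum of two squares iff every prime p ≡ 3 (mod 4) appears to even power.
Prime(s) ≡ 3 (mod 4) with odd exponent: [(3, 1)]
Therefore 291 cannot be expressed as a² + b².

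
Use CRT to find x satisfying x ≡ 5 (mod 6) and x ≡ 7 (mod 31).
131

Using Chinese Remainder Theorem:
M = 6 × 31 = 186
M1 = 31, M2 = 6
y1 = 31^(-1) mod 6 = 1
y2 = 6^(-1) mod 31 = 26
x = (5×31×1 + 7×6×26) mod 186 = 131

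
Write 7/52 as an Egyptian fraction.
1/8 + 1/104

Greedy algorithm:
7/52: ceiling(52/7) = 8, use 1/8
1/104: ceiling(104/1) = 104, use 1/104
Result: 7/52 = 1/8 + 1/104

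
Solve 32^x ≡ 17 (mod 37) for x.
23

Baby-step giant-step with step n = ⌈√37⌉ = 7.
Baby steps 32^j mod 37 (j:value) for j=0..6: 0:1, 1:32, 2:25, 3:23, 4:33, 5:20, 6:11.
Giant-step multiplier: 32^(-7) ≡ 32^(36-7) = 32^29 ≡ 2 (mod 37).
Giant steps γ_i = 17·2^i mod 37: γ_0=17, γ_1=34, γ_2=31, γ_3=25 (in table at j=2).
x = i·n + j = 3·7 + 2 = 23.
Check: 32^23 ≡ 17 (mod 37).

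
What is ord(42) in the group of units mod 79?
39

79 is prime, so ord(42) divides φ(79) = 78.
Divisors of 78: 1, 2, 3, 6, 13, 26, 39, 78.
Repeated squaring: 42^1 ≡ 42, 42^2 ≡ 26, 42^4 ≡ 44, 42^8 ≡ 40, 42^16 ≡ 20, 42^32 ≡ 5, 42^64 ≡ 25 (mod 79).
Test 42^d mod 79 for each divisor d in increasing order:
42^1 ≡ 42
42^2 ≡ 26
42^3 = 42^2·42^1 ≡ 65
42^6 = 42^4·42^2 ≡ 38
42^13 = 42^8·42^4·42^1 ≡ 55
42^26 = 42^16·42^8·42^2 ≡ 23
42^39 = 42^32·42^4·42^2·42^1 ≡ 1  ← first divisor giving 1
The order is 39.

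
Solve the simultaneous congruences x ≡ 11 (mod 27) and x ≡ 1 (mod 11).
254

Using Chinese Remainder Theorem:
M = 27 × 11 = 297
M1 = 11, M2 = 27
y1 = 11^(-1) mod 27 = 5
y2 = 27^(-1) mod 11 = 9
x = (11×11×5 + 1×27×9) mod 297 = 254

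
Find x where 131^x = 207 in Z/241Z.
77

Baby-step giant-step with step n = ⌈√241⌉ = 16.
Baby steps 131^j mod 241 (j:value) for j=0..15: 0:1, 1:131, 2:50, 3:43, 4:90, 5:222, 6:162, 7:14, 8:147, 9:218, 10:120, 11:55, 12:216, 13:99, 14:196, 15:130.
Giant-step multiplier: 131^(-16) ≡ 131^(240-16) = 131^224 ≡ 119 (mod 241).
Giant steps γ_i = 207·119^i mod 241: γ_0=207, γ_1=51, γ_2=44, γ_3=175, γ_4=99 (in table at j=13).
x = i·n + j = 4·16 + 13 = 77.
Check: 131^77 ≡ 207 (mod 241).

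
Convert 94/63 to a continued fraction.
[1; 2, 31]

Euclidean algorithm steps:
94 = 1 × 63 + 31
63 = 2 × 31 + 1
31 = 31 × 1 + 0
Continued fraction: [1; 2, 31]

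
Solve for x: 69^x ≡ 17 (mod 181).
175

Baby-step giant-step with step n = ⌈√181⌉ = 14.
Baby steps 69^j mod 181 (j:value) for j=0..13: 0:1, 1:69, 2:55, 3:175, 4:129, 5:32, 6:36, 7:131, 8:170, 9:146, 10:119, 11:66, 12:29, 13:10.
Giant-step multiplier: 69^(-14) ≡ 69^(180-14) = 69^166 ≡ 165 (mod 181).
Giant steps γ_i = 17·165^i mod 181: γ_0=17, γ_1=90, γ_2=8, γ_3=53, γ_4=57, γ_5=174, γ_6=112, γ_7=18, γ_8=74, γ_9=83, γ_10=120, γ_11=71, γ_12=131 (in table at j=7).
x = i·n + j = 12·14 + 7 = 175.
Check: 69^175 ≡ 17 (mod 181).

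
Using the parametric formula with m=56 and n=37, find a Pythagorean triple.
(1767, 4144, 4505)

Euclid's formula: a = m² - n², b = 2mn, c = m² + n²
m = 56, n = 37
a = 56² - 37² = 3136 - 1369 = 1767
b = 2 × 56 × 37 = 4144
c = 56² + 37² = 3136 + 1369 = 4505
Verification: 1767² + 4144² = 3122289 + 17172736 = 20295025 = 4505² ✓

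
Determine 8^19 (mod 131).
22

Repeated squaring. Binary of 19 = 10011.
8^1 ≡ 8 (mod 131); 8^2 ≡ 64 (mod 131); 8^4 ≡ 35 (mod 131); 8^8 ≡ 46 (mod 131); 8^16 ≡ 20 (mod 131)
8^19 = 8^1 × 8^2 × 8^16 ≡ 22 (mod 131)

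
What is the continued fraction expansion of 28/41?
[0; 1, 2, 6, 2]

Euclidean algorithm steps:
28 = 0 × 41 + 28
41 = 1 × 28 + 13
28 = 2 × 13 + 2
13 = 6 × 2 + 1
2 = 2 × 1 + 0
Continued fraction: [0; 1, 2, 6, 2]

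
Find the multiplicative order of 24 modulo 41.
40

41 is prime, so ord(24) divides φ(41) = 40.
Divisors of 40: 1, 2, 4, 5, 8, 10, 20, 40.
Repeated squaring: 24^1 ≡ 24, 24^2 ≡ 2, 24^4 ≡ 4, 24^8 ≡ 16, 24^16 ≡ 10, 24^32 ≡ 18 (mod 41).
Test 24^d mod 41 for each divisor d in increasing order:
24^1 ≡ 24
24^2 ≡ 2
24^4 ≡ 4
24^5 = 24^4·24^1 ≡ 14
24^8 ≡ 16
24^10 = 24^8·24^2 ≡ 32
24^20 = 24^16·24^4 ≡ 40
24^40 = 24^32·24^8 ≡ 1  ← first divisor giving 1
The order is 40.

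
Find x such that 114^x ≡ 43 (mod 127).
47

Baby-step giant-step with step n = ⌈√127⌉ = 12.
Baby steps 114^j mod 127 (j:value) for j=0..11: 0:1, 1:114, 2:42, 3:89, 4:113, 5:55, 6:47, 7:24, 8:69, 9:119, 10:104, 11:45.
Giant-step multiplier: 114^(-12) ≡ 114^(126-12) = 114^114 ≡ 94 (mod 127).
Giant steps γ_i = 43·94^i mod 127: γ_0=43, γ_1=105, γ_2=91, γ_3=45 (in table at j=11).
x = i·n + j = 3·12 + 11 = 47.
Check: 114^47 ≡ 43 (mod 127).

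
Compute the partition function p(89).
49995925

p(n) counts ways to write n as a sum of positive integers (order ignored).
Euler's pentagonal recurrence: p(k) = p(k-1) + p(k-2) - p(k-5) - p(k-7) + p(k-12) + p(k-15) - ... (offsets j(3j∓1)/2, signs ++--, p(0)=1, p(<0)=0).
DP table for k = 0..88: p(0)=1, p(1)=1, p(2)=2, p(3)=3, p(4)=5, p(5)=7, p(6)=11, p(7)=15, p(8)=22, p(9)=30, p(10)=42, p(11)=56, p(12)=77, p(13)=101, p(14)=135, p(15)=176, p(16)=231, p(17)=297, p(18)=385, p(19)=490, p(20)=627, p(21)=792, p(22)=1002, p(23)=1255, p(24)=1575, p(25)=1958, p(26)=2436, p(27)=3010, p(28)=3718, p(29)=4565, p(30)=5604, p(31)=6842, p(32)=8349, p(33)=10143, p(34)=12310, p(35)=14883, p(36)=17977, p(37)=21637, p(38)=26015, p(39)=31185, p(40)=37338, p(41)=44583, p(42)=53174, p(43)=63261, p(44)=75175, p(45)=89134, p(46)=105558, p(47)=124754, p(48)=147273, p(49)=173525, p(50)=204226, p(51)=239943, p(52)=281589, p(53)=329931, p(54)=386155, p(55)=451276, p(56)=526823, p(57)=614154, p(58)=715220, p(59)=831820, p(60)=966467, p(61)=1121505, p(62)=1300156, p(63)=1505499, p(64)=1741630, p(65)=2012558, p(66)=2323520, p(67)=2679689, p(68)=3087735, p(69)=3554345, p(70)=4087968, p(71)=4697205, p(72)=5392783, p(73)=6185689, p(74)=7089500, p(75)=8118264, p(76)=9289091, p(77)=10619863, p(78)=12132164, p(79)=13848650, p(80)=15796476, p(81)=18004327, p(82)=20506255, p(83)=23338469, p(84)=26543660, p(85)=30167357, p(86)=34262962, p(87)=38887673, p(88)=44108109.
Final step: p(89) = p(88) + p(87) - p(84) - p(82) + p(77) + p(74) - p(67) - p(63) + p(54) + p(49) - p(38) - p(32) + p(19) + p(12)
= 44108109 + 38887673 - 26543660 - 20506255 + 10619863 + 7089500 - 2679689 - 1505499 + 386155 + 173525 - 26015 - 8349 + 490 + 77
= 49995925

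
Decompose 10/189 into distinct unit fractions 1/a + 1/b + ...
1/19 + 1/3591

Greedy algorithm:
10/189: ceiling(189/10) = 19, use 1/19
1/3591: ceiling(3591/1) = 3591, use 1/3591
Result: 10/189 = 1/19 + 1/3591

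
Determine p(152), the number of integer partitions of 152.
49686288421

p(n) counts ways to write n as a sum of positive integers (order ignored).
Euler's pentagonal recurrence: p(k) = p(k-1) + p(k-2) - p(k-5) - p(k-7) + p(k-12) + p(k-15) - ... (offsets j(3j∓1)/2, signs ++--, p(0)=1, p(<0)=0).
DP table for k = 0..151: p(0)=1, p(1)=1, p(2)=2, p(3)=3, p(4)=5, p(5)=7, p(6)=11, p(7)=15, p(8)=22, p(9)=30, p(10)=42, p(11)=56, p(12)=77, p(13)=101, p(14)=135, p(15)=176, p(16)=231, p(17)=297, p(18)=385, p(19)=490, p(20)=627, p(21)=792, p(22)=1002, p(23)=1255, p(24)=1575, p(25)=1958, p(26)=2436, p(27)=3010, p(28)=3718, p(29)=4565, p(30)=5604, p(31)=6842, p(32)=8349, p(33)=10143, p(34)=12310, p(35)=14883, p(36)=17977, p(37)=21637, p(38)=26015, p(39)=31185, p(40)=37338, p(41)=44583, p(42)=53174, p(43)=63261, p(44)=75175, p(45)=89134, p(46)=105558, p(47)=124754, p(48)=147273, p(49)=173525, p(50)=204226, p(51)=239943, p(52)=281589, p(53)=329931, p(54)=386155, p(55)=451276, p(56)=526823, p(57)=614154, p(58)=715220, p(59)=831820, p(60)=966467, p(61)=1121505, p(62)=1300156, p(63)=1505499, p(64)=1741630, p(65)=2012558, p(66)=2323520, p(67)=2679689, p(68)=3087735, p(69)=3554345, p(70)=4087968, p(71)=4697205, p(72)=5392783, p(73)=6185689, p(74)=7089500, p(75)=8118264, p(76)=9289091, p(77)=10619863, p(78)=12132164, p(79)=13848650, p(80)=15796476, p(81)=18004327, p(82)=20506255, p(83)=23338469, p(84)=26543660, p(85)=30167357, p(86)=34262962, p(87)=38887673, p(88)=44108109, p(89)=49995925, p(90)=56634173, p(91)=64112359, p(92)=72533807, p(93)=82010177, p(94)=92669720, p(95)=104651419, p(96)=118114304, p(97)=133230930, p(98)=150198136, p(99)=169229875, p(100)=190569292, p(101)=214481126, p(102)=241265379, p(103)=271248950, p(104)=304801365, p(105)=342325709, p(106)=384276336, p(107)=431149389, p(108)=483502844, p(109)=541946240, p(110)=607163746, p(111)=679903203, p(112)=761002156, p(113)=851376628, p(114)=952050665, p(115)=1064144451, p(116)=1188908248, p(117)=1327710076, p(118)=1482074143, p(119)=1653668665, p(120)=1844349560, p(121)=2056148051, p(122)=2291320912, p(123)=2552338241, p(124)=2841940500, p(125)=3163127352, p(126)=3519222692, p(127)=3913864295, p(128)=4351078600, p(129)=4835271870, p(130)=5371315400, p(131)=5964539504, p(132)=6620830889, p(133)=7346629512, p(134)=8149040695, p(135)=9035836076, p(136)=10015581680, p(137)=11097645016, p(138)=12292341831, p(139)=13610949895, p(140)=15065878135, p(141)=16670689208, p(142)=18440293320, p(143)=20390982757, p(144)=22540654445, p(145)=24908858009, p(146)=27517052599, p(147)=30388671978, p(148)=33549419497, p(149)=37027355200, p(150)=40853235313, p(151)=45060624582.
Final step: p(152) = p(151) + p(150) - p(147) - p(145) + p(140) + p(137) - p(130) - p(126) + p(117) + p(112) - p(101) - p(95) + p(82) + p(75) - p(60) - p(52) + p(35) + p(26) - p(7)
= 45060624582 + 40853235313 - 30388671978 - 24908858009 + 15065878135 + 11097645016 - 5371315400 - 3519222692 + 1327710076 + 761002156 - 214481126 - 104651419 + 20506255 + 8118264 - 966467 - 281589 + 14883 + 2436 - 15
= 49686288421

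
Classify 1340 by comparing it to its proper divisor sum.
abundant

Proper divisors of 1340: sum = 1 + 2 + 4 + 5 + 10 + 20 + 67 + 134 + 268 + 335 + 670 = 1516
Since 1516 > 1340, 1340 is abundant.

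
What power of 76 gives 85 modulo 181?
143

Baby-step giant-step with step n = ⌈√181⌉ = 14.
Baby steps 76^j mod 181 (j:value) for j=0..13: 0:1, 1:76, 2:165, 3:51, 4:75, 5:89, 6:67, 7:24, 8:14, 9:159, 10:138, 11:171, 12:145, 13:160.
Giant-step multiplier: 76^(-14) ≡ 76^(180-14) = 76^166 ≡ 11 (mod 181).
Giant steps γ_i = 85·11^i mod 181: γ_0=85, γ_1=30, γ_2=149, γ_3=10, γ_4=110, γ_5=124, γ_6=97, γ_7=162, γ_8=153, γ_9=54, γ_10=51 (in table at j=3).
x = i·n + j = 10·14 + 3 = 143.
Check: 76^143 ≡ 85 (mod 181).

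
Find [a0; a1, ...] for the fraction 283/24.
[11; 1, 3, 1, 4]

Euclidean algorithm steps:
283 = 11 × 24 + 19
24 = 1 × 19 + 5
19 = 3 × 5 + 4
5 = 1 × 4 + 1
4 = 4 × 1 + 0
Continued fraction: [11; 1, 3, 1, 4]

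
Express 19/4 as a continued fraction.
[4; 1, 3]

Euclidean algorithm steps:
19 = 4 × 4 + 3
4 = 1 × 3 + 1
3 = 3 × 1 + 0
Continued fraction: [4; 1, 3]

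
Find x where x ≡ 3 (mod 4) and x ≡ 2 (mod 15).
47

Using Chinese Remainder Theorem:
M = 4 × 15 = 60
M1 = 15, M2 = 4
y1 = 15^(-1) mod 4 = 3
y2 = 4^(-1) mod 15 = 4
x = (3×15×3 + 2×4×4) mod 60 = 47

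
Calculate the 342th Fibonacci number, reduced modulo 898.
454

Matrix identity: Q^n = [[F_(n+1), F_n], [F_n, F_(n-1)]] with Q = [[1,1],[1,0]].
n = 342 = 101010110₂. Square-and-multiply, entries mod 898:
Q^1 = [[1,1],[1,0]]
Q^2 = (Q^1)² = [[2,1],[1,1]]
Q^5 = (Q^2)²·Q = [[8,5],[5,3]]
Q^10 = (Q^5)² = [[89,55],[55,34]]
Q^21 = (Q^10)²·Q = [[649,170],[170,479]]
Q^42 = (Q^21)² = [[203,486],[486,615]]
Q^85 = (Q^42)²·Q = [[555,821],[821,632]]
Q^171 = (Q^85)²·Q = [[749,552],[552,197]]
Q^342 = (Q^171)² = [[33,454],[454,477]]
F_342 mod 898 = Q^342[0][1] = 454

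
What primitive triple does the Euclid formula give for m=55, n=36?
(1729, 3960, 4321)

Euclid's formula: a = m² - n², b = 2mn, c = m² + n²
m = 55, n = 36
a = 55² - 36² = 3025 - 1296 = 1729
b = 2 × 55 × 36 = 3960
c = 55² + 36² = 3025 + 1296 = 4321
Verification: 1729² + 3960² = 2989441 + 15681600 = 18671041 = 4321² ✓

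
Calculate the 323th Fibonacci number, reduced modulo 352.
233

Matrix identity: Q^n = [[F_(n+1), F_n], [F_n, F_(n-1)]] with Q = [[1,1],[1,0]].
n = 323 = 101000011₂. Square-and-multiply, entries mod 352:
Q^1 = [[1,1],[1,0]]
Q^2 = (Q^1)² = [[2,1],[1,1]]
Q^5 = (Q^2)²·Q = [[8,5],[5,3]]
Q^10 = (Q^5)² = [[89,55],[55,34]]
Q^20 = (Q^10)² = [[34,77],[77,309]]
Q^40 = (Q^20)² = [[45,11],[11,34]]
Q^80 = (Q^40)² = [[34,165],[165,221]]
Q^161 = (Q^80)²·Q = [[56,221],[221,187]]
Q^323 = (Q^161)²·Q = [[80,233],[233,199]]
F_323 mod 352 = Q^323[0][1] = 233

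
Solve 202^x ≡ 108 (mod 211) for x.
181

Baby-step giant-step with step n = ⌈√211⌉ = 15.
Baby steps 202^j mod 211 (j:value) for j=0..14: 0:1, 1:202, 2:81, 3:115, 4:20, 5:31, 6:143, 7:190, 8:189, 9:198, 10:117, 11:2, 12:193, 13:162, 14:19.
Giant-step multiplier: 202^(-15) ≡ 202^(210-15) = 202^195 ≡ 153 (mod 211).
Giant steps γ_i = 108·153^i mod 211: γ_0=108, γ_1=66, γ_2=181, γ_3=52, γ_4=149, γ_5=9, γ_6=111, γ_7=103, γ_8=145, γ_9=30, γ_10=159, γ_11=62, γ_12=202 (in table at j=1).
x = i·n + j = 12·15 + 1 = 181.
Check: 202^181 ≡ 108 (mod 211).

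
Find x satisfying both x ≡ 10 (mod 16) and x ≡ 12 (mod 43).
442

Using Chinese Remainder Theorem:
M = 16 × 43 = 688
M1 = 43, M2 = 16
y1 = 43^(-1) mod 16 = 3
y2 = 16^(-1) mod 43 = 35
x = (10×43×3 + 12×16×35) mod 688 = 442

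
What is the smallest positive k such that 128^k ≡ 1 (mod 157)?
52

157 is prime, so ord(128) divides φ(157) = 156.
Divisors of 156: 1, 2, 3, 4, 6, 12, 13, 26, 39, 52, 78, 156.
Repeated squaring: 128^1 ≡ 128, 128^2 ≡ 56, 128^4 ≡ 153, 128^8 ≡ 16, 128^16 ≡ 99, 128^32 ≡ 67, 128^64 ≡ 93, 128^128 ≡ 14 (mod 157).
Test 128^d mod 157 for each divisor d in increasing order:
128^1 ≡ 128
128^2 ≡ 56
128^3 = 128^2·128^1 ≡ 103
128^4 ≡ 153
128^6 = 128^4·128^2 ≡ 90
128^12 = 128^8·128^4 ≡ 93
128^13 = 128^8·128^4·128^1 ≡ 129
128^26 = 128^16·128^8·128^2 ≡ 156
128^39 = 128^32·128^4·128^2·128^1 ≡ 28
128^52 = 128^32·128^16·128^4 ≡ 1  ← first divisor giving 1
The order is 52.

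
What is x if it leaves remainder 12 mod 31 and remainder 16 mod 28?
632

Using Chinese Remainder Theorem:
M = 31 × 28 = 868
M1 = 28, M2 = 31
y1 = 28^(-1) mod 31 = 10
y2 = 31^(-1) mod 28 = 19
x = (12×28×10 + 16×31×19) mod 868 = 632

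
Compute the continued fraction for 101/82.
[1; 4, 3, 6]

Euclidean algorithm steps:
101 = 1 × 82 + 19
82 = 4 × 19 + 6
19 = 3 × 6 + 1
6 = 6 × 1 + 0
Continued fraction: [1; 4, 3, 6]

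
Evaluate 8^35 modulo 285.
107

Repeated squaring. Binary of 35 = 100011.
8^1 ≡ 8 (mod 285); 8^2 ≡ 64 (mod 285); 8^4 ≡ 106 (mod 285); 8^8 ≡ 121 (mod 285); 8^16 ≡ 106 (mod 285); 8^32 ≡ 121 (mod 285)
8^35 = 8^1 × 8^2 × 8^32 ≡ 107 (mod 285)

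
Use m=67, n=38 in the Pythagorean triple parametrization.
(3045, 5092, 5933)

Euclid's formula: a = m² - n², b = 2mn, c = m² + n²
m = 67, n = 38
a = 67² - 38² = 4489 - 1444 = 3045
b = 2 × 67 × 38 = 5092
c = 67² + 38² = 4489 + 1444 = 5933
Verification: 3045² + 5092² = 9272025 + 25928464 = 35200489 = 5933² ✓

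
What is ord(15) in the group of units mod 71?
35

71 is prime, so ord(15) divides φ(71) = 70.
Divisors of 70: 1, 2, 5, 7, 10, 14, 35, 70.
Repeated squaring: 15^1 ≡ 15, 15^2 ≡ 12, 15^4 ≡ 2, 15^8 ≡ 4, 15^16 ≡ 16, 15^32 ≡ 43, 15^64 ≡ 3 (mod 71).
Test 15^d mod 71 for each divisor d in increasing order:
15^1 ≡ 15
15^2 ≡ 12
15^5 = 15^4·15^1 ≡ 30
15^7 = 15^4·15^2·15^1 ≡ 5
15^10 = 15^8·15^2 ≡ 48
15^14 = 15^8·15^4·15^2 ≡ 25
15^35 = 15^32·15^2·15^1 ≡ 1  ← first divisor giving 1
The order is 35.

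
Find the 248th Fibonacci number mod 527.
269

Matrix identity: Q^n = [[F_(n+1), F_n], [F_n, F_(n-1)]] with Q = [[1,1],[1,0]].
n = 248 = 11111000₂. Square-and-multiply, entries mod 527:
Q^1 = [[1,1],[1,0]]
Q^3 = (Q^1)²·Q = [[3,2],[2,1]]
Q^7 = (Q^3)²·Q = [[21,13],[13,8]]
Q^15 = (Q^7)²·Q = [[460,83],[83,377]]
Q^31 = (Q^15)²·Q = [[218,311],[311,434]]
Q^62 = (Q^31)² = [[374,404],[404,497]]
Q^124 = (Q^62)² = [[67,375],[375,219]]
Q^248 = (Q^124)² = [[189,269],[269,447]]
F_248 mod 527 = Q^248[0][1] = 269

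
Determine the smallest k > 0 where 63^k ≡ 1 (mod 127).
14

127 is prime, so ord(63) divides φ(127) = 126.
Divisors of 126: 1, 2, 3, 6, 7, 9, 14, 18, 21, 42, 63, 126.
Repeated squaring: 63^1 ≡ 63, 63^2 ≡ 32, 63^4 ≡ 8, 63^8 ≡ 64, 63^16 ≡ 32, 63^32 ≡ 8, 63^64 ≡ 64 (mod 127).
Test 63^d mod 127 for each divisor d in increasing order:
63^1 ≡ 63
63^2 ≡ 32
63^3 = 63^2·63^1 ≡ 111
63^6 = 63^4·63^2 ≡ 2
63^7 = 63^4·63^2·63^1 ≡ 126
63^9 = 63^8·63^1 ≡ 95
63^14 = 63^8·63^4·63^2 ≡ 1  ← first divisor giving 1
The order is 14.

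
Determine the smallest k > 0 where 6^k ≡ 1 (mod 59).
58

59 is prime, so ord(6) divides φ(59) = 58.
Divisors of 58: 1, 2, 29, 58.
Repeated squaring: 6^1 ≡ 6, 6^2 ≡ 36, 6^4 ≡ 57, 6^8 ≡ 4, 6^16 ≡ 16, 6^32 ≡ 20 (mod 59).
Test 6^d mod 59 for each divisor d in increasing order:
6^1 ≡ 6
6^2 ≡ 36
6^29 = 6^16·6^8·6^4·6^1 ≡ 58
6^58 = 6^32·6^16·6^8·6^2 ≡ 1  ← first divisor giving 1
The order is 58.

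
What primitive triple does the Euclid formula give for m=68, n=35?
(3399, 4760, 5849)

Euclid's formula: a = m² - n², b = 2mn, c = m² + n²
m = 68, n = 35
a = 68² - 35² = 4624 - 1225 = 3399
b = 2 × 68 × 35 = 4760
c = 68² + 35² = 4624 + 1225 = 5849
Verification: 3399² + 4760² = 11553201 + 22657600 = 34210801 = 5849² ✓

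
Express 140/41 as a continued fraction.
[3; 2, 2, 2, 3]

Euclidean algorithm steps:
140 = 3 × 41 + 17
41 = 2 × 17 + 7
17 = 2 × 7 + 3
7 = 2 × 3 + 1
3 = 3 × 1 + 0
Continued fraction: [3; 2, 2, 2, 3]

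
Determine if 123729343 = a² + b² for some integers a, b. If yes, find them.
Not possible

Factorization: 123729343 = 101 × 107^3
By Fermat: n is sum of two squares iff every prime p ≡ 3 (mod 4) appears to even power.
Prime(s) ≡ 3 (mod 4) with odd exponent: [(107, 3)]
Therefore 123729343 cannot be expressed as a² + b².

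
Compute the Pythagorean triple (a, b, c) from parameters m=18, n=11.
(203, 396, 445)

Euclid's formula: a = m² - n², b = 2mn, c = m² + n²
m = 18, n = 11
a = 18² - 11² = 324 - 121 = 203
b = 2 × 18 × 11 = 396
c = 18² + 11² = 324 + 121 = 445
Verification: 203² + 396² = 41209 + 156816 = 198025 = 445² ✓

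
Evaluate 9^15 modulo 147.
15

Repeated squaring. Binary of 15 = 1111.
9^1 ≡ 9 (mod 147); 9^2 ≡ 81 (mod 147); 9^4 ≡ 93 (mod 147); 9^8 ≡ 123 (mod 147)
9^15 = 9^1 × 9^2 × 9^4 × 9^8 ≡ 15 (mod 147)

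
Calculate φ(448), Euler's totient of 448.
192

448 = 2^6 × 7
φ(n) = n × ∏(1 - 1/p) for each prime p dividing n
φ(448) = 448 × (1 - 1/2) × (1 - 1/7) = 192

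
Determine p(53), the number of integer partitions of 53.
329931

p(n) counts ways to write n as a sum of positive integers (order ignored).
Euler's pentagonal recurrence: p(k) = p(k-1) + p(k-2) - p(k-5) - p(k-7) + p(k-12) + p(k-15) - ... (offsets j(3j∓1)/2, signs ++--, p(0)=1, p(<0)=0).
DP table for k = 0..52: p(0)=1, p(1)=1, p(2)=2, p(3)=3, p(4)=5, p(5)=7, p(6)=11, p(7)=15, p(8)=22, p(9)=30, p(10)=42, p(11)=56, p(12)=77, p(13)=101, p(14)=135, p(15)=176, p(16)=231, p(17)=297, p(18)=385, p(19)=490, p(20)=627, p(21)=792, p(22)=1002, p(23)=1255, p(24)=1575, p(25)=1958, p(26)=2436, p(27)=3010, p(28)=3718, p(29)=4565, p(30)=5604, p(31)=6842, p(32)=8349, p(33)=10143, p(34)=12310, p(35)=14883, p(36)=17977, p(37)=21637, p(38)=26015, p(39)=31185, p(40)=37338, p(41)=44583, p(42)=53174, p(43)=63261, p(44)=75175, p(45)=89134, p(46)=105558, p(47)=124754, p(48)=147273, p(49)=173525, p(50)=204226, p(51)=239943, p(52)=281589.
Final step: p(53) = p(52) + p(51) - p(48) - p(46) + p(41) + p(38) - p(31) - p(27) + p(18) + p(13) - p(2)
= 281589 + 239943 - 147273 - 105558 + 44583 + 26015 - 6842 - 3010 + 385 + 101 - 2
= 329931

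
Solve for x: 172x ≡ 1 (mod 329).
44

gcd(172, 329) = 1, so the inverse exists.
Extended Euclidean algorithm on (329, 172):
329 = 1 × 172 + 157  ⟹  157 = (1)·329 + (-1)·172
172 = 1 × 157 + 15  ⟹  15 = (-1)·329 + (2)·172
157 = 10 × 15 + 7  ⟹  7 = (11)·329 + (-21)·172
15 = 2 × 7 + 1  ⟹  1 = (-23)·329 + (44)·172
So (44)·172 ≡ 1 (mod 329), i.e. 172^(-1) ≡ 44 (mod 329).
Check: 172 × 44 = 7568 ≡ 1 (mod 329)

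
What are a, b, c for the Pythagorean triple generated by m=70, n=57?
(1651, 7980, 8149)

Euclid's formula: a = m² - n², b = 2mn, c = m² + n²
m = 70, n = 57
a = 70² - 57² = 4900 - 3249 = 1651
b = 2 × 70 × 57 = 7980
c = 70² + 57² = 4900 + 3249 = 8149
Verification: 1651² + 7980² = 2725801 + 63680400 = 66406201 = 8149² ✓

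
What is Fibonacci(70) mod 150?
35

Matrix identity: Q^n = [[F_(n+1), F_n], [F_n, F_(n-1)]] with Q = [[1,1],[1,0]].
n = 70 = 1000110₂. Square-and-multiply, entries mod 150:
Q^1 = [[1,1],[1,0]]
Q^2 = (Q^1)² = [[2,1],[1,1]]
Q^4 = (Q^2)² = [[5,3],[3,2]]
Q^8 = (Q^4)² = [[34,21],[21,13]]
Q^17 = (Q^8)²·Q = [[34,97],[97,87]]
Q^35 = (Q^17)²·Q = [[102,65],[65,37]]
Q^70 = (Q^35)² = [[79,35],[35,44]]
F_70 mod 150 = Q^70[0][1] = 35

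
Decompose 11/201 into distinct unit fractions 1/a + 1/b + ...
1/19 + 1/478 + 1/365097 + 1/222159333918

Greedy algorithm:
11/201: ceiling(201/11) = 19, use 1/19
8/3819: ceiling(3819/8) = 478, use 1/478
5/1825482: ceiling(1825482/5) = 365097, use 1/365097
1/222159333918: ceiling(222159333918/1) = 222159333918, use 1/222159333918
Result: 11/201 = 1/19 + 1/478 + 1/365097 + 1/222159333918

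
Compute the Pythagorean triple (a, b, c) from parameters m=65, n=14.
(4029, 1820, 4421)

Euclid's formula: a = m² - n², b = 2mn, c = m² + n²
m = 65, n = 14
a = 65² - 14² = 4225 - 196 = 4029
b = 2 × 65 × 14 = 1820
c = 65² + 14² = 4225 + 196 = 4421
Verification: 4029² + 1820² = 16232841 + 3312400 = 19545241 = 4421² ✓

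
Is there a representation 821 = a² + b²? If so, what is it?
14² + 25² (a=14, b=25)

Factorization: 821 = 821
By Fermat: n is sum of two squares iff every prime p ≡ 3 (mod 4) appears to even power.
All primes ≡ 3 (mod 4) appear to even power.
Search a = 0, 1, 2, … for 821 - a² a perfect square: first hit at a = 14: 821 - 196 = 625 = 25².
821 = 14² + 25² = 196 + 625 ✓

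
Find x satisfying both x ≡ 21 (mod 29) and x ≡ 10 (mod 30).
340

Using Chinese Remainder Theorem:
M = 29 × 30 = 870
M1 = 30, M2 = 29
y1 = 30^(-1) mod 29 = 1
y2 = 29^(-1) mod 30 = 29
x = (21×30×1 + 10×29×29) mod 870 = 340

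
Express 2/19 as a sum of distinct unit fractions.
1/10 + 1/190

Greedy algorithm:
2/19: ceiling(19/2) = 10, use 1/10
1/190: ceiling(190/1) = 190, use 1/190
Result: 2/19 = 1/10 + 1/190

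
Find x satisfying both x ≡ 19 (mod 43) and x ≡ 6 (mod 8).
62

Using Chinese Remainder Theorem:
M = 43 × 8 = 344
M1 = 8, M2 = 43
y1 = 8^(-1) mod 43 = 27
y2 = 43^(-1) mod 8 = 3
x = (19×8×27 + 6×43×3) mod 344 = 62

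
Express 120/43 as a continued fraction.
[2; 1, 3, 1, 3, 2]

Euclidean algorithm steps:
120 = 2 × 43 + 34
43 = 1 × 34 + 9
34 = 3 × 9 + 7
9 = 1 × 7 + 2
7 = 3 × 2 + 1
2 = 2 × 1 + 0
Continued fraction: [2; 1, 3, 1, 3, 2]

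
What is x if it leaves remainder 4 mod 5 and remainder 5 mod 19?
24

Using Chinese Remainder Theorem:
M = 5 × 19 = 95
M1 = 19, M2 = 5
y1 = 19^(-1) mod 5 = 4
y2 = 5^(-1) mod 19 = 4
x = (4×19×4 + 5×5×4) mod 95 = 24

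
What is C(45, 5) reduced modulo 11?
0

Using Lucas' theorem:
Write n=45 and k=5 in base 11:
n in base 11: [4, 1]
k in base 11: [0, 5]
C(45,5) mod 11 = ∏ C(n_i, k_i) mod 11
Digit binomials (mod 11): C(4,0) = 1; C(1,5) = 0 (k_i > n_i)
Product: 1 × 0 = 0 ≡ 0 (mod 11)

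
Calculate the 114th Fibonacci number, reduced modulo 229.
0

Matrix identity: Q^n = [[F_(n+1), F_n], [F_n, F_(n-1)]] with Q = [[1,1],[1,0]].
n = 114 = 1110010₂. Square-and-multiply, entries mod 229:
Q^1 = [[1,1],[1,0]]
Q^3 = (Q^1)²·Q = [[3,2],[2,1]]
Q^7 = (Q^3)²·Q = [[21,13],[13,8]]
Q^14 = (Q^7)² = [[152,148],[148,4]]
Q^28 = (Q^14)² = [[124,188],[188,165]]
Q^57 = (Q^28)²·Q = [[170,111],[111,59]]
Q^114 = (Q^57)² = [[1,0],[0,1]]
F_114 mod 229 = Q^114[0][1] = 0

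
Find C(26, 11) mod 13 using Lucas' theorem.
0

Using Lucas' theorem:
Write n=26 and k=11 in base 13:
n in base 13: [2, 0]
k in base 13: [0, 11]
C(26,11) mod 13 = ∏ C(n_i, k_i) mod 13
Digit binomials (mod 13): C(2,0) = 1; C(0,11) = 0 (k_i > n_i)
Product: 1 × 0 = 0 ≡ 0 (mod 13)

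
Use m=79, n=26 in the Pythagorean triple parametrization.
(5565, 4108, 6917)

Euclid's formula: a = m² - n², b = 2mn, c = m² + n²
m = 79, n = 26
a = 79² - 26² = 6241 - 676 = 5565
b = 2 × 79 × 26 = 4108
c = 79² + 26² = 6241 + 676 = 6917
Verification: 5565² + 4108² = 30969225 + 16875664 = 47844889 = 6917² ✓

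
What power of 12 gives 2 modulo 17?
6

Baby-step giant-step with step n = ⌈√17⌉ = 5.
Baby steps 12^j mod 17 (j:value) for j=0..4: 0:1, 1:12, 2:8, 3:11, 4:13.
Giant-step multiplier: 12^(-5) ≡ 12^(16-5) = 12^11 ≡ 6 (mod 17).
Giant steps γ_i = 2·6^i mod 17: γ_0=2, γ_1=12 (in table at j=1).
x = i·n + j = 1·5 + 1 = 6.
Check: 12^6 ≡ 2 (mod 17).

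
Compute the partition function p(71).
4697205

p(n) counts ways to write n as a sum of positive integers (order ignored).
Euler's pentagonal recurrence: p(k) = p(k-1) + p(k-2) - p(k-5) - p(k-7) + p(k-12) + p(k-15) - ... (offsets j(3j∓1)/2, signs ++--, p(0)=1, p(<0)=0).
DP table for k = 0..70: p(0)=1, p(1)=1, p(2)=2, p(3)=3, p(4)=5, p(5)=7, p(6)=11, p(7)=15, p(8)=22, p(9)=30, p(10)=42, p(11)=56, p(12)=77, p(13)=101, p(14)=135, p(15)=176, p(16)=231, p(17)=297, p(18)=385, p(19)=490, p(20)=627, p(21)=792, p(22)=1002, p(23)=1255, p(24)=1575, p(25)=1958, p(26)=2436, p(27)=3010, p(28)=3718, p(29)=4565, p(30)=5604, p(31)=6842, p(32)=8349, p(33)=10143, p(34)=12310, p(35)=14883, p(36)=17977, p(37)=21637, p(38)=26015, p(39)=31185, p(40)=37338, p(41)=44583, p(42)=53174, p(43)=63261, p(44)=75175, p(45)=89134, p(46)=105558, p(47)=124754, p(48)=147273, p(49)=173525, p(50)=204226, p(51)=239943, p(52)=281589, p(53)=329931, p(54)=386155, p(55)=451276, p(56)=526823, p(57)=614154, p(58)=715220, p(59)=831820, p(60)=966467, p(61)=1121505, p(62)=1300156, p(63)=1505499, p(64)=1741630, p(65)=2012558, p(66)=2323520, p(67)=2679689, p(68)=3087735, p(69)=3554345, p(70)=4087968.
Final step: p(71) = p(70) + p(69) - p(66) - p(64) + p(59) + p(56) - p(49) - p(45) + p(36) + p(31) - p(20) - p(14) + p(1)
= 4087968 + 3554345 - 2323520 - 1741630 + 831820 + 526823 - 173525 - 89134 + 17977 + 6842 - 627 - 135 + 1
= 4697205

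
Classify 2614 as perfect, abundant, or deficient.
deficient

Proper divisors of 2614: sum = 1 + 2 + 1307 = 1310
Since 1310 < 2614, 2614 is deficient.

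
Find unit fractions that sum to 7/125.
1/18 + 1/2250

Greedy algorithm:
7/125: ceiling(125/7) = 18, use 1/18
1/2250: ceiling(2250/1) = 2250, use 1/2250
Result: 7/125 = 1/18 + 1/2250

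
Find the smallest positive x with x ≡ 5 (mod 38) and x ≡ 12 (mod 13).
233

Using Chinese Remainder Theorem:
M = 38 × 13 = 494
M1 = 13, M2 = 38
y1 = 13^(-1) mod 38 = 3
y2 = 38^(-1) mod 13 = 12
x = (5×13×3 + 12×38×12) mod 494 = 233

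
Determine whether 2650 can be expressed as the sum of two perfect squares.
7² + 51² (a=7, b=51)

Factorization: 2650 = 2 × 5^2 × 53
By Fermat: n is sum of two squares iff every prime p ≡ 3 (mod 4) appears to even power.
All primes ≡ 3 (mod 4) appear to even power.
Search a = 0, 1, 2, … for 2650 - a² a perfect square: first hit at a = 7: 2650 - 49 = 2601 = 51².
2650 = 7² + 51² = 49 + 2601 ✓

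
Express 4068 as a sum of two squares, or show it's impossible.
42² + 48² (a=42, b=48)

Factorization: 4068 = 2^2 × 3^2 × 113
By Fermat: n is sum of two squares iff every prime p ≡ 3 (mod 4) appears to even power.
All primes ≡ 3 (mod 4) appear to even power.
Search a = 0, 1, 2, … for 4068 - a² a perfect square: first hit at a = 42: 4068 - 1764 = 2304 = 48².
4068 = 42² + 48² = 1764 + 2304 ✓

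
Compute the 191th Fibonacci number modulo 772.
577

Matrix identity: Q^n = [[F_(n+1), F_n], [F_n, F_(n-1)]] with Q = [[1,1],[1,0]].
n = 191 = 10111111₂. Square-and-multiply, entries mod 772:
Q^1 = [[1,1],[1,0]]
Q^2 = (Q^1)² = [[2,1],[1,1]]
Q^5 = (Q^2)²·Q = [[8,5],[5,3]]
Q^11 = (Q^5)²·Q = [[144,89],[89,55]]
Q^23 = (Q^11)²·Q = [[48,93],[93,727]]
Q^47 = (Q^23)²·Q = [[424,145],[145,279]]
Q^95 = (Q^47)²·Q = [[112,81],[81,31]]
Q^191 = (Q^95)²·Q = [[580,577],[577,3]]
F_191 mod 772 = Q^191[0][1] = 577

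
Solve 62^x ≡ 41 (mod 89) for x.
51

Baby-step giant-step with step n = ⌈√89⌉ = 10.
Baby steps 62^j mod 89 (j:value) for j=0..9: 0:1, 1:62, 2:17, 3:75, 4:22, 5:29, 6:18, 7:48, 8:39, 9:15.
Giant-step multiplier: 62^(-10) ≡ 62^(88-10) = 62^78 ≡ 69 (mod 89).
Giant steps γ_i = 41·69^i mod 89: γ_0=41, γ_1=70, γ_2=24, γ_3=54, γ_4=77, γ_5=62 (in table at j=1).
x = i·n + j = 5·10 + 1 = 51.
Check: 62^51 ≡ 41 (mod 89).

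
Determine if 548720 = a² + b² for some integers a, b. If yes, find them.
Not possible

Factorization: 548720 = 2^4 × 5 × 19^3
By Fermat: n is sum of two squares iff every prime p ≡ 3 (mod 4) appears to even power.
Prime(s) ≡ 3 (mod 4) with odd exponent: [(19, 3)]
Therefore 548720 cannot be expressed as a² + b².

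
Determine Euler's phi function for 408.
128

408 = 2^3 × 3 × 17
φ(n) = n × ∏(1 - 1/p) for each prime p dividing n
φ(408) = 408 × (1 - 1/2) × (1 - 1/3) × (1 - 1/17) = 128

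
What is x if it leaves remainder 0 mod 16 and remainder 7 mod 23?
352

Using Chinese Remainder Theorem:
M = 16 × 23 = 368
M1 = 23, M2 = 16
y1 = 23^(-1) mod 16 = 7
y2 = 16^(-1) mod 23 = 13
x = (0×23×7 + 7×16×13) mod 368 = 352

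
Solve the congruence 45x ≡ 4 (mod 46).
x ≡ 42 (mod 46)

gcd(45, 46) = 1, which divides 4, so solutions exist.
Find 45^(-1) mod 46 by the extended Euclidean algorithm:
46 = 1 × 45 + 1  ⟹  1 = (1)·46 + (-1)·45
So (-1)·45 ≡ 1 (mod 46), i.e. 45^(-1) ≡ -1 ≡ 45 (mod 46).
x ≡ 45 × 4 = 180 ≡ 42 (mod 46).
Check: 45 × 42 = 1890 ≡ 4 (mod 46).
Unique solution: x ≡ 42 (mod 46)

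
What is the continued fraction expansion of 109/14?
[7; 1, 3, 1, 2]

Euclidean algorithm steps:
109 = 7 × 14 + 11
14 = 1 × 11 + 3
11 = 3 × 3 + 2
3 = 1 × 2 + 1
2 = 2 × 1 + 0
Continued fraction: [7; 1, 3, 1, 2]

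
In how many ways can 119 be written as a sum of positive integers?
1653668665

p(n) counts ways to write n as a sum of positive integers (order ignored).
Euler's pentagonal recurrence: p(k) = p(k-1) + p(k-2) - p(k-5) - p(k-7) + p(k-12) + p(k-15) - ... (offsets j(3j∓1)/2, signs ++--, p(0)=1, p(<0)=0).
DP table for k = 0..118: p(0)=1, p(1)=1, p(2)=2, p(3)=3, p(4)=5, p(5)=7, p(6)=11, p(7)=15, p(8)=22, p(9)=30, p(10)=42, p(11)=56, p(12)=77, p(13)=101, p(14)=135, p(15)=176, p(16)=231, p(17)=297, p(18)=385, p(19)=490, p(20)=627, p(21)=792, p(22)=1002, p(23)=1255, p(24)=1575, p(25)=1958, p(26)=2436, p(27)=3010, p(28)=3718, p(29)=4565, p(30)=5604, p(31)=6842, p(32)=8349, p(33)=10143, p(34)=12310, p(35)=14883, p(36)=17977, p(37)=21637, p(38)=26015, p(39)=31185, p(40)=37338, p(41)=44583, p(42)=53174, p(43)=63261, p(44)=75175, p(45)=89134, p(46)=105558, p(47)=124754, p(48)=147273, p(49)=173525, p(50)=204226, p(51)=239943, p(52)=281589, p(53)=329931, p(54)=386155, p(55)=451276, p(56)=526823, p(57)=614154, p(58)=715220, p(59)=831820, p(60)=966467, p(61)=1121505, p(62)=1300156, p(63)=1505499, p(64)=1741630, p(65)=2012558, p(66)=2323520, p(67)=2679689, p(68)=3087735, p(69)=3554345, p(70)=4087968, p(71)=4697205, p(72)=5392783, p(73)=6185689, p(74)=7089500, p(75)=8118264, p(76)=9289091, p(77)=10619863, p(78)=12132164, p(79)=13848650, p(80)=15796476, p(81)=18004327, p(82)=20506255, p(83)=23338469, p(84)=26543660, p(85)=30167357, p(86)=34262962, p(87)=38887673, p(88)=44108109, p(89)=49995925, p(90)=56634173, p(91)=64112359, p(92)=72533807, p(93)=82010177, p(94)=92669720, p(95)=104651419, p(96)=118114304, p(97)=133230930, p(98)=150198136, p(99)=169229875, p(100)=190569292, p(101)=214481126, p(102)=241265379, p(103)=271248950, p(104)=304801365, p(105)=342325709, p(106)=384276336, p(107)=431149389, p(108)=483502844, p(109)=541946240, p(110)=607163746, p(111)=679903203, p(112)=761002156, p(113)=851376628, p(114)=952050665, p(115)=1064144451, p(116)=1188908248, p(117)=1327710076, p(118)=1482074143.
Final step: p(119) = p(118) + p(117) - p(114) - p(112) + p(107) + p(104) - p(97) - p(93) + p(84) + p(79) - p(68) - p(62) + p(49) + p(42) - p(27) - p(19) + p(2)
= 1482074143 + 1327710076 - 952050665 - 761002156 + 431149389 + 304801365 - 133230930 - 82010177 + 26543660 + 13848650 - 3087735 - 1300156 + 173525 + 53174 - 3010 - 490 + 2
= 1653668665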